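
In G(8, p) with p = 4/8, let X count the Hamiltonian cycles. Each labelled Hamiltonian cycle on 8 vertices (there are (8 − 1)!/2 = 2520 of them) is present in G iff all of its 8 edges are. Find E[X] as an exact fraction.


K_8 has (8 − 1)!/2 = 2520 labelled Hamiltonian cycles.
For each such Hamiltonian cycle H, let X_H = 1 if all 8 edges of H are present in G. Then P[X_H = 1] = p^{8} = (1/2)^{8} = 1/256.
By linearity: E[X] = Σ_H E[X_H] = 2520 · p^{8} = 2520 · 1/256 = 315/32.
Numerically: E[X] ≈ 9.8438.

E[X] = 2520 · (1/2)^{8} = 315/32 ≈ 9.8438.


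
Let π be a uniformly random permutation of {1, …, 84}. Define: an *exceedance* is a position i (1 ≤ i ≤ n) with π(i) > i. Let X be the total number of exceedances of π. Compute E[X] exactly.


Write X = Σ_{i=1}^{84} X_i, where X_i = 1_{π(i) > i}.
For each fixed i, π(i) is uniform over {1, …, 84} (marginal of a uniform permutation), so P[π(i) > i] = (n − i)/n. Summing: Σ_{i=1}^{84} (n − i)/n = (0 + 1 + … + 83)/84 = 84(84 − 1)/(2·84) = (84 − 1)/2.
Hence E[X] = Σ_{i=1}^{84} (84 − i)/84 = 83/2 ≈ 41.500.

E[X] = 83/2 = 41.500.


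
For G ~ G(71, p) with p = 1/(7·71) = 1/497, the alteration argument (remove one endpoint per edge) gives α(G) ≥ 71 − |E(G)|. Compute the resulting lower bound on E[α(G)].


E[|E(G)|] = C(71, 2)·p = 2485 · (1/497) = 5.
E[α(G)] ≥ n − E[|E(G)|] = 71 − 5 = 66.
Numerically: ≈ 66.00000.
(This is only a lower bound; the true E[α(G)] may be larger.)

E[α(G)] ≥ 66 ≈ 66.00000.


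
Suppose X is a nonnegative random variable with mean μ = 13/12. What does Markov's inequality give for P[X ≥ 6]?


μ = E[X] = 13/12, a = 6.
Markov: P[X ≥ 6] ≤ μ/a = (13/12)/6 = 13/72.
Numerically: ≈ 0.181.
(Since a = 6 > μ = 1.083, the bound 13/72 is < 1 and informative.)

P[X ≥ 6] ≤ 13/72 ≈ 0.181.


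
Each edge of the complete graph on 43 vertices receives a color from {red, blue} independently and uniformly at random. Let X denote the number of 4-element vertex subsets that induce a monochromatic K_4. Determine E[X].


Let X = Σ_S X_S over the C(43, 4) = 123410 subsets S of size 4, where X_S = 1 if the K_4 on S is monochromatic.
For a fixed S, the K_4 on S has C(4, 2) = 6 edges. P[all 6 edges red] = (1/2)^6, and likewise for blue, so P[monochromatic] = 2·(1/2)^6 = 2^{1 − 6} = 1/32.
Summing: E[X] = C(43, 4) · 2^{1 − 6} = 123410 · 1/32 = 61705/16.
Numerically: E[X] ≈ 3856.56250.

E[X] = C(43,4)·2^(1−C(4,2)) = 61705/16 ≈ 3856.56250.


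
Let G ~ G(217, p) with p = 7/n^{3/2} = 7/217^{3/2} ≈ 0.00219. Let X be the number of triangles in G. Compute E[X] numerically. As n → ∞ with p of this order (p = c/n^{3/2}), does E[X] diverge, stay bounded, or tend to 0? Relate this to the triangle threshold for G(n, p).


Number of potential triangles: C(217, 3) = 1679580.
Each occurs with probability p³ ≈ (0.00219)³ ≈ 1.05009e-08.
By linearity: E[X] = C(217, 3)·p³ ≈ 1679580 · 1.05009e-08 ≈ 0.018.
Since α = 3/2 > 1, p = c/n^{3/2} = o(1/n) is below the triangle threshold p ~ 1/n. Asymptotically E[X] ~ (c³/6)·n^{3(1−α)} = (7³/6)·n^{-1.5} → 0, so by Markov's inequality G has no triangles w.h.p.

E[X] ≈ 0.018; in regime p = Θ(1/n^{3/2}) E[X] tends to 0 (below the triangle threshold p ~ 1/n).


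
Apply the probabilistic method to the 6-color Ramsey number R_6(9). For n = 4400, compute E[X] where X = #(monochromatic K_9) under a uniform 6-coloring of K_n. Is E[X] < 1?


E[X] = C(4400, 9) · 6^{1 − 36} = 1689489304164437494711163600 · 6^{−35} = 1689489304164437494711163600/1719070799748422591028658176.
As a reduced fraction: E[X] = 105593081510277343419447725/107441924984276411939291136 ≈ 0.982792.
Is E[X] < 1? YES.
Since E[X] < 1, there exists a 6-coloring of K_{4400} with no monochromatic K_9; hence R_6(9) > 4400.

E[X] = 105593081510277343419447725/107441924984276411939291136 ≈ 0.982792; E[X] < 1, so R_6(9) > 4400.


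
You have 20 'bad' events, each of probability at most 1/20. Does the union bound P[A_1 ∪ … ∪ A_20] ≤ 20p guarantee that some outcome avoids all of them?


Union bound: P[∪_{i=1}^{20} A_i] ≤ Σ_i P[A_i] ≤ 20·p = 20·(1/20) = 1.
Numerically: 1 ≈ 1.000.
Is 1 < 1? NO.
Since the bound 1 is ≥ 1, the union bound is uninformative here; it does NOT by itself certify existence.

20·p = 1 ≈ 1.000; existence NOT certified by the union bound.


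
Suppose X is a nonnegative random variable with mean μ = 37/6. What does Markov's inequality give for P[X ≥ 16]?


μ = E[X] = 37/6, a = 16.
Markov: P[X ≥ 16] ≤ μ/a = (37/6)/16 = 37/96.
Numerically: ≈ 0.385417.
(Since a = 16 > μ = 6.166667, the bound 37/96 is < 1 and informative.)

P[X ≥ 16] ≤ 37/96 ≈ 0.385417.


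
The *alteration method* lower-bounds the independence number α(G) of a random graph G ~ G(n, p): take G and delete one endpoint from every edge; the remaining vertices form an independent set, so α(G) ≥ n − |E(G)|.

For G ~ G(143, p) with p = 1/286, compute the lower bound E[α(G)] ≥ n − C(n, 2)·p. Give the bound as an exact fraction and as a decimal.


E[|E(G)|] = C(143, 2)·p = 10153 · (1/286) = 71/2.
E[α(G)] ≥ n − E[|E(G)|] = 143 − 71/2 = 215/2.
Numerically: ≈ 107.500.
(This is only a lower bound; the true E[α(G)] may be larger.)

E[α(G)] ≥ 215/2 ≈ 107.500.


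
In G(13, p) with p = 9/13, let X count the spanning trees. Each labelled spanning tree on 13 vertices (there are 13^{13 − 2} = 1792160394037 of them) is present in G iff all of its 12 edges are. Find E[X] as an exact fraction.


K_13 has 13^{13 − 2} = 1792160394037 labelled spanning trees.
For each such spanning tree H, let X_H = 1 if all 12 edges of H are present in G. Then P[X_H = 1] = p^{12} = (9/13)^{12} = 282429536481/23298085122481.
By linearity: E[X] = Σ_H E[X_H] = 1792160394037 · p^{12} = 1792160394037 · 282429536481/23298085122481 = 282429536481/13.
Numerically: E[X] ≈ 2.17e+10.

E[X] = 1792160394037 · (9/13)^{12} = 282429536481/13 ≈ 2.17e+10.


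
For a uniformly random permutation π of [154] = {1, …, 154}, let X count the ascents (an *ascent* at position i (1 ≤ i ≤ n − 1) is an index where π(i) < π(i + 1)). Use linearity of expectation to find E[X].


Write X = Σ X_I over i = 1, …, 153, with X_I the indicator of one ascent.
There are 153 indicators.
For each fixed i, the pair (π(i), π(i+1)) is a uniformly random ordered pair of distinct values from {1, …, 154}; by symmetry P[π(i) < π(i+1)] = 1/2.
By linearity: E[X] = 153 · (1/2) = (154 − 1) · (1/2) = 153/2 ≈ 76.500000.

E[X] = 153/2 = 76.500000.


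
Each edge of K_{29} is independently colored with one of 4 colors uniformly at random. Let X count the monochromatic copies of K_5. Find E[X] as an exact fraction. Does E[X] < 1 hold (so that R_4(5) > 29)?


E[X] = C(29, 5) · 4^{1 − 10} = 118755 · 4^{−9} = 118755/262144.
As a reduced fraction: E[X] = 118755/262144 ≈ 0.4530144.
Is E[X] < 1? YES.
Since E[X] < 1, there exists a 4-coloring of K_{29} with no monochromatic K_5; hence R_4(5) > 29.

E[X] = 118755/262144 ≈ 0.4530144; E[X] < 1, so R_4(5) > 29.


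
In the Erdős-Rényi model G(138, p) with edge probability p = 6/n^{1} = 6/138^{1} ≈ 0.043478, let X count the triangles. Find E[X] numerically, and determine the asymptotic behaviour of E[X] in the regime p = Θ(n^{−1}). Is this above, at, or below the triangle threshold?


Number of potential triangles: C(138, 3) = 428536.
Each occurs with probability p³ ≈ (0.043478)³ ≈ 8.2189529e-05.
By linearity: E[X] = C(138, 3)·p³ ≈ 428536 · 8.2189529e-05 ≈ 35.22117.
Here α = 1, so p = 6/n is exactly at the triangle threshold p ~ 1/n. Asymptotically E[X] → c³/6 = 6³/6 = 36 ≈ 36.00000, a bounded constant. In this regime the triangle count is asymptotically Poisson(c³/6).

E[X] ≈ 35.22117; in regime p = Θ(1/n^{1}) E[X] stays bounded (at the triangle threshold p ~ 1/n).


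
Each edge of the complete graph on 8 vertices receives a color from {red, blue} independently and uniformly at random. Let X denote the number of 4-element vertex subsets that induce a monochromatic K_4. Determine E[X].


Let X = Σ_S X_S over the C(8, 4) = 70 subsets S of size 4, where X_S = 1 if the K_4 on S is monochromatic.
For a fixed S, the K_4 on S has C(4, 2) = 6 edges. P[all 6 edges red] = (1/2)^6, and likewise for blue, so P[monochromatic] = 2·(1/2)^6 = 2^{1 − 6} = 1/32.
By linearity of expectation: E[X] = C(8, 4) · 2^{1 − 6} = 70 · 1/32 = 35/16.
Numerically: E[X] ≈ 2.18750.

E[X] = C(8,4)·2^(1−C(4,2)) = 35/16 ≈ 2.18750.


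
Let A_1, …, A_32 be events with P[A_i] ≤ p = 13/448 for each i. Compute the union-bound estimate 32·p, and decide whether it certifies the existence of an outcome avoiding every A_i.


Union bound: P[∪_{i=1}^{32} A_i] ≤ Σ_i P[A_i] ≤ 32·p = 32·(13/448) = 13/14.
Numerically: 13/14 ≈ 0.9286.
Is 13/14 < 1? YES.
Since P[∪ A_i] ≤ 13/14 < 1, the complement has P[∩ A_i^c] ≥ 1 − 13/14 = 1/14 > 0, so some outcome avoids every A_i.

32·p = 13/14 ≈ 0.9286; existence CERTIFIED by the union bound.


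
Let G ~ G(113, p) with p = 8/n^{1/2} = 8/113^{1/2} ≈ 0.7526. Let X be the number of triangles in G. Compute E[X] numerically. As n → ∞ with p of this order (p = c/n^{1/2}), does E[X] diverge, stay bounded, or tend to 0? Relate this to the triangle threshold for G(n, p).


Number of potential triangles: C(113, 3) = 234136.
Each occurs with probability p³ ≈ (0.7526)³ ≈ 4.262381e-01.
By linearity: E[X] = C(113, 3)·p³ ≈ 234136 · 4.262381e-01 ≈ 99797.6903.
Since α = 1/2 < 1, p = c/n^{1/2} ≫ 1/n is above the triangle threshold p ~ 1/n. Asymptotically E[X] ~ (c³/6)·n^{3(1−α)} = (8³/6)·n^{1.5} → ∞; triangles are abundant w.h.p.

E[X] ≈ 99797.6903; in regime p = Θ(1/n^{1/2}) E[X] diverges (above the triangle threshold p ~ 1/n).


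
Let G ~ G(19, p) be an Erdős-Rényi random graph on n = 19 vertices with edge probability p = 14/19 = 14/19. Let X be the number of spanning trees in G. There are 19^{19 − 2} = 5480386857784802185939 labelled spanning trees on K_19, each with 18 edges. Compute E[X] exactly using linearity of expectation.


K_19 has 19^{19 − 2} = 5480386857784802185939 labelled spanning trees.
For each such spanning tree H, let X_H = 1 if all 18 edges of H are present in G. Then P[X_H = 1] = p^{18} = (14/19)^{18} = 426878854210636742656/104127350297911241532841.
By linearity of expectation: E[X] = Σ_H E[X_H] = 5480386857784802185939 · p^{18} = 5480386857784802185939 · 426878854210636742656/104127350297911241532841 = 426878854210636742656/19.
Numerically: E[X] ≈ 2.2467e+19.

E[X] = 5480386857784802185939 · (14/19)^{18} = 426878854210636742656/19 ≈ 2.2467e+19.


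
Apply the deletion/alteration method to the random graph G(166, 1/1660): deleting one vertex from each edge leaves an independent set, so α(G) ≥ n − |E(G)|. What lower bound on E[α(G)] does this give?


E[|E(G)|] = C(166, 2)·p = 13695 · (1/1660) = 33/4.
E[α(G)] ≥ n − E[|E(G)|] = 166 − 33/4 = 631/4.
Numerically: ≈ 157.7500.
(This is only a lower bound; the true E[α(G)] may be larger.)

E[α(G)] ≥ 631/4 ≈ 157.7500.


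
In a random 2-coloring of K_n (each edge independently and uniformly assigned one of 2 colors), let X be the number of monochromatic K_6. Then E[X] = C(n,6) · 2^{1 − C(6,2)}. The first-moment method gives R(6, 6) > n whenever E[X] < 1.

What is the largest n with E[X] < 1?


We need C(n, 6) · 2^{1 − 15} < 1, i.e. C(n, 6) < 2^{15 − 1} = 16384.
Check values of n near the boundary:
  n = 11: C(11, 6) = 462; 462 < 16384? YES
  n = 12: C(12, 6) = 924; 924 < 16384? YES
  n = 13: C(13, 6) = 1716; 1716 < 16384? YES
  n = 14: C(14, 6) = 3003; 3003 < 16384? YES
  n = 15: C(15, 6) = 5005; 5005 < 16384? YES
  n = 16: C(16, 6) = 8008; 8008 < 16384? YES
  n = 17: C(17, 6) = 12376; 12376 < 16384? YES
  n = 18: C(18, 6) = 18564; 18564 < 16384? NO
The largest n with C(n, 6) < 16384 is n = 17 (where E[X] = 1547/2048 ≈ 0.7553711). Hence R(6, 6) > 17, i.e. R(6, 6) ≥ 18.

Largest n = 17; hence R(6, 6) > 17.


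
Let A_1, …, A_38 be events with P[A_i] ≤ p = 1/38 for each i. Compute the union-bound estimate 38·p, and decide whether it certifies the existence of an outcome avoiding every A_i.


Union bound: P[∪_{i=1}^{38} A_i] ≤ Σ_i P[A_i] ≤ 38·p = 38·(1/38) = 1.
Numerically: 1 ≈ 1.000.
Is 1 < 1? NO.
Since the bound 1 is ≥ 1, the union bound is uninformative here; it does NOT by itself certify existence.

38·p = 1 ≈ 1.000; existence NOT certified by the union bound.


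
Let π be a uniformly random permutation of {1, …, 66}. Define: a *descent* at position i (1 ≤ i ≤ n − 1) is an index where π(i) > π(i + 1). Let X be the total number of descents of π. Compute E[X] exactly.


Write X = Σ X_I over i = 1, …, 65, with X_I the indicator of one descent.
There are 65 indicators.
For each fixed i, the pair (π(i), π(i+1)) is a uniformly random ordered pair of distinct values from {1, …, 66}; by symmetry P[π(i) > π(i+1)] = 1/2.
By linearity: E[X] = 65 · (1/2) = (66 − 1) · (1/2) = 65/2 ≈ 32.500000.

E[X] = 65/2 = 32.500000.


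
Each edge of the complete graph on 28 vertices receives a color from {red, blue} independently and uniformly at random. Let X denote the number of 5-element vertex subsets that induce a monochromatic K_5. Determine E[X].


Let X = Σ_S X_S over the C(28, 5) = 98280 subsets S of size 5, where X_S = 1 if the K_5 on S is monochromatic.
For a fixed S, the K_5 on S has C(5, 2) = 10 edges. P[all 10 edges red] = (1/2)^10, and likewise for blue, so P[monochromatic] = 2·(1/2)^10 = 2^{1 − 10} = 1/512.
Summing: E[X] = C(28, 5) · 2^{1 − 10} = 98280 · 1/512 = 12285/64.
Numerically: E[X] ≈ 191.9531.

E[X] = C(28,5)·2^(1−C(5,2)) = 12285/64 ≈ 191.9531.


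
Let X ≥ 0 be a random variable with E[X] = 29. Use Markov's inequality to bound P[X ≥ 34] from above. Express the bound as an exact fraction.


μ = E[X] = 29, a = 34.
Markov: P[X ≥ 34] ≤ μ/a = (29)/34 = 29/34.
Numerically: ≈ 0.853.
(Since a = 34 > μ = 29.000, the bound 29/34 is < 1 and informative.)

P[X ≥ 34] ≤ 29/34 ≈ 0.853.


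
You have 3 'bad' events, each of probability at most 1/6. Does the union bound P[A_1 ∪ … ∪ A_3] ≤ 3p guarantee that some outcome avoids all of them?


Union bound: P[∪_{i=1}^{3} A_i] ≤ Σ_i P[A_i] ≤ 3·p = 3·(1/6) = 1/2.
Numerically: 1/2 ≈ 0.500.
Is 1/2 < 1? YES.
Since P[∪ A_i] ≤ 1/2 < 1, the complement has P[∩ A_i^c] ≥ 1 − 1/2 = 1/2 > 0, so some outcome avoids every A_i.

3·p = 1/2 ≈ 0.500; existence CERTIFIED by the union bound.


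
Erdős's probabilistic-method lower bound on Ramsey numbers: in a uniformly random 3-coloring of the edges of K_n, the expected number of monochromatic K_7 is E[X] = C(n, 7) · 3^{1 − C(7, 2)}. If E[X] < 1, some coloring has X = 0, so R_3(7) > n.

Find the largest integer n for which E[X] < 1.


We need C(n, 7) · 3^{1 − 21} < 1, i.e. C(n, 7) < 3^{21 − 1} = 3486784401.
Check values of n near the boundary:
  n = 77: C(77, 7) = 2404808340; 2404808340 < 3486784401? YES
  n = 78: C(78, 7) = 2641902120; 2641902120 < 3486784401? YES
  n = 79: C(79, 7) = 2898753715; 2898753715 < 3486784401? YES
  n = 80: C(80, 7) = 3176716400; 3176716400 < 3486784401? YES
  n = 81: C(81, 7) = 3477216600; 3477216600 < 3486784401? YES
  n = 82: C(82, 7) = 3801756816; 3801756816 < 3486784401? NO
  n = 83: C(83, 7) = 4151918628; 4151918628 < 3486784401? NO
  n = 84: C(84, 7) = 4529365776; 4529365776 < 3486784401? NO
The largest n with C(n, 7) < 3486784401 is n = 81 (where E[X] = 42928600/43046721 ≈ 0.997). Hence R_3(7) > 81, i.e. R_3(7) ≥ 82.

Largest n = 81; hence R_3(7) > 81.


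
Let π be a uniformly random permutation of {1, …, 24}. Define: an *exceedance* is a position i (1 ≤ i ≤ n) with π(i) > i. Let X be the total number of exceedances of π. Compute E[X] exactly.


Write X = Σ_{i=1}^{24} X_i, where X_i = 1_{π(i) > i}.
For each fixed i, π(i) is uniform over {1, …, 24} (marginal of a uniform permutation), so P[π(i) > i] = (n − i)/n. Summing: Σ_{i=1}^{24} (n − i)/n = (0 + 1 + … + 23)/24 = 24(24 − 1)/(2·24) = (24 − 1)/2.
Hence E[X] = Σ_{i=1}^{24} (24 − i)/24 = 23/2 ≈ 11.500000.

E[X] = 23/2 = 11.500000.


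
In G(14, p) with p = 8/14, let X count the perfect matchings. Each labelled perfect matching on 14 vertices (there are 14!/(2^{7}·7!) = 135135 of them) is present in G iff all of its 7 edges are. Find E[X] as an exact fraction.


K_14 has 14!/(2^{7}·7!) = 135135 labelled perfect matchings.
For each such perfect matching H, let X_H = 1 if all 7 edges of H are present in G. Then P[X_H = 1] = p^{7} = (4/7)^{7} = 16384/823543.
Summing the indicators: E[X] = Σ_H E[X_H] = 135135 · p^{7} = 135135 · 16384/823543 = 316293120/117649.
Numerically: E[X] ≈ 2688.

E[X] = 135135 · (4/7)^{7} = 316293120/117649 ≈ 2688.


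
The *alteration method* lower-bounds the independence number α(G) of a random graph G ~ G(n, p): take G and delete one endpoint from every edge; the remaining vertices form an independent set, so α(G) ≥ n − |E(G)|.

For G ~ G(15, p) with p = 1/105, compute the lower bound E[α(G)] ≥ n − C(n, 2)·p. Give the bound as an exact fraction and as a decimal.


E[|E(G)|] = C(15, 2)·p = 105 · (1/105) = 1.
E[α(G)] ≥ n − E[|E(G)|] = 15 − 1 = 14.
Numerically: ≈ 14.000000.
(This is only a lower bound; the true E[α(G)] may be larger.)

E[α(G)] ≥ 14 ≈ 14.000000.


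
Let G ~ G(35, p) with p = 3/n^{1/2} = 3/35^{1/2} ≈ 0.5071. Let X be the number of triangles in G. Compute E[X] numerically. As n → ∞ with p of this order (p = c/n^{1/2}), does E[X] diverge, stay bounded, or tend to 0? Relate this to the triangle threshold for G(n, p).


Number of potential triangles: C(35, 3) = 6545.
Each occurs with probability p³ ≈ (0.5071)³ ≈ 1.303952e-01.
By linearity: E[X] = C(35, 3)·p³ ≈ 6545 · 1.303952e-01 ≈ 853.4368.
Since α = 1/2 < 1, p = c/n^{1/2} ≫ 1/n is above the triangle threshold p ~ 1/n. Asymptotically E[X] ~ (c³/6)·n^{3(1−α)} = (3³/6)·n^{1.5} → ∞; triangles are abundant w.h.p.

E[X] ≈ 853.4368; in regime p = Θ(1/n^{1/2}) E[X] diverges (above the triangle threshold p ~ 1/n).


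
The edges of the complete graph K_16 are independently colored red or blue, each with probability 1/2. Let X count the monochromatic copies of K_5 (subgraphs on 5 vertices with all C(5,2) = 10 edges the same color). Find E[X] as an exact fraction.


Let X = Σ_S X_S over the C(16, 5) = 4368 subsets S of size 5, where X_S = 1 if the K_5 on S is monochromatic.
For a fixed S, the K_5 on S has C(5, 2) = 10 edges. P[all 10 edges red] = (1/2)^10, and likewise for blue, so P[monochromatic] = 2·(1/2)^10 = 2^{1 − 10} = 1/512.
By linearity of expectation: E[X] = C(16, 5) · 2^{1 − 10} = 4368 · 1/512 = 273/32.
Numerically: E[X] ≈ 8.531.

E[X] = C(16,5)·2^(1−C(5,2)) = 273/32 ≈ 8.531.


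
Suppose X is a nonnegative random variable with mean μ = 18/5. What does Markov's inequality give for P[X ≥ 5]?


μ = E[X] = 18/5, a = 5.
Markov: P[X ≥ 5] ≤ μ/a = (18/5)/5 = 18/25.
Numerically: ≈ 0.720.
(Since a = 5 > μ = 3.600, the bound 18/25 is < 1 and informative.)

P[X ≥ 5] ≤ 18/25 ≈ 0.720.


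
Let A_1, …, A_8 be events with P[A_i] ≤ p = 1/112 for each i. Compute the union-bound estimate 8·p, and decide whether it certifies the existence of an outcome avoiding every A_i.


Union bound: P[∪_{i=1}^{8} A_i] ≤ Σ_i P[A_i] ≤ 8·p = 8·(1/112) = 1/14.
Numerically: 1/14 ≈ 0.07143.
Is 1/14 < 1? YES.
Since P[∪ A_i] ≤ 1/14 < 1, the complement has P[∩ A_i^c] ≥ 1 − 1/14 = 13/14 > 0, so some outcome avoids every A_i.

8·p = 1/14 ≈ 0.07143; existence CERTIFIED by the union bound.


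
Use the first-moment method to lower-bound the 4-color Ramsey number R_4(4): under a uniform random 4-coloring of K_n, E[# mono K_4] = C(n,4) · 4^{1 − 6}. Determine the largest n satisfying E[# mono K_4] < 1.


We need C(n, 4) · 4^{1 − 6} < 1, i.e. C(n, 4) < 4^{6 − 1} = 1024.
Check values of n near the boundary:
  n = 10: C(10, 4) = 210; 210 < 1024? YES
  n = 11: C(11, 4) = 330; 330 < 1024? YES
  n = 12: C(12, 4) = 495; 495 < 1024? YES
  n = 13: C(13, 4) = 715; 715 < 1024? YES
  n = 14: C(14, 4) = 1001; 1001 < 1024? YES
  n = 15: C(15, 4) = 1365; 1365 < 1024? NO
  n = 16: C(16, 4) = 1820; 1820 < 1024? NO
  n = 17: C(17, 4) = 2380; 2380 < 1024? NO
The largest n with C(n, 4) < 1024 is n = 14 (where E[X] = 1001/1024 ≈ 0.97754). Hence R_4(4) > 14, i.e. R_4(4) ≥ 15.

Largest n = 14; hence R_4(4) > 14.


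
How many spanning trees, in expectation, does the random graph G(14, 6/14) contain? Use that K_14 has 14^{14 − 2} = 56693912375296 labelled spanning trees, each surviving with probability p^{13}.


K_14 has 14^{14 − 2} = 56693912375296 labelled spanning trees.
For each such spanning tree H, let X_H = 1 if all 13 edges of H are present in G. Then P[X_H = 1] = p^{13} = (3/7)^{13} = 1594323/96889010407.
Summing the indicators: E[X] = Σ_H E[X_H] = 56693912375296 · p^{13} = 56693912375296 · 1594323/96889010407 = 6530347008/7.
Numerically: E[X] ≈ 9.3291e+08.

E[X] = 56693912375296 · (3/7)^{13} = 6530347008/7 ≈ 9.3291e+08.


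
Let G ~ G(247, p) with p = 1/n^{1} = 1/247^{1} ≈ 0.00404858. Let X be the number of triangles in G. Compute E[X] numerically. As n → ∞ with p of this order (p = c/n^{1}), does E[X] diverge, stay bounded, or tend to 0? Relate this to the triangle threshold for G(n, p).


Number of potential triangles: C(247, 3) = 2481115.
Each occurs with probability p³ ≈ (0.00404858)³ ≈ 6.63604222e-08.
By linearity: E[X] = C(247, 3)·p³ ≈ 2481115 · 6.63604222e-08 ≈ 0.164648.
Here α = 1, so p = 1/n is exactly at the triangle threshold p ~ 1/n. Asymptotically E[X] → c³/6 = 1³/6 = 1/6 ≈ 0.166667, a bounded constant. In this regime the triangle count is asymptotically Poisson(c³/6).

E[X] ≈ 0.164648; in regime p = Θ(1/n^{1}) E[X] stays bounded (at the triangle threshold p ~ 1/n).


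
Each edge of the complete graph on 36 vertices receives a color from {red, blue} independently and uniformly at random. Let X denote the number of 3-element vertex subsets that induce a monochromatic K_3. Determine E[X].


Let X = Σ_S X_S over the C(36, 3) = 7140 subsets S of size 3, where X_S = 1 if the K_3 on S is monochromatic.
For a fixed S, the K_3 on S has C(3, 2) = 3 edges. P[all 3 edges red] = (1/2)^3, and likewise for blue, so P[monochromatic] = 2·(1/2)^3 = 2^{1 − 3} = 1/4.
Summing: E[X] = C(36, 3) · 2^{1 − 3} = 7140 · 1/4 = 1785.
Numerically: E[X] ≈ 1785.0000.

E[X] = C(36,3)·2^(1−C(3,2)) = 1785 ≈ 1785.0000.


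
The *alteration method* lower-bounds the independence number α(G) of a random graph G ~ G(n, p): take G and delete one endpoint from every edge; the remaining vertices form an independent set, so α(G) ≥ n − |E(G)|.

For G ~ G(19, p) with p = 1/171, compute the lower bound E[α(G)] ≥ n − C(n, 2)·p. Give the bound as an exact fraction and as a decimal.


E[|E(G)|] = C(19, 2)·p = 171 · (1/171) = 1.
E[α(G)] ≥ n − E[|E(G)|] = 19 − 1 = 18.
Numerically: ≈ 18.0000.
(This is only a lower bound; the true E[α(G)] may be larger.)

E[α(G)] ≥ 18 ≈ 18.0000.


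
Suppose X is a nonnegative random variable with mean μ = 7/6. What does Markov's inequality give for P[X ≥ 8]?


μ = E[X] = 7/6, a = 8.
Markov: P[X ≥ 8] ≤ μ/a = (7/6)/8 = 7/48.
Numerically: ≈ 0.146.
(Since a = 8 > μ = 1.167, the bound 7/48 is < 1 and informative.)

P[X ≥ 8] ≤ 7/48 ≈ 0.146.


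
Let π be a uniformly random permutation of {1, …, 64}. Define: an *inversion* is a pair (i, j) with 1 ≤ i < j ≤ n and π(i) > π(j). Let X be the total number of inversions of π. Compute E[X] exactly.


Write X = Σ X_I over the C(64, 2) = 2016 pairs i < j, with X_I the indicator of one inversion.
There are 2016 indicators.
For each fixed pair i < j, the values π(i) and π(j) are two distinct elements of {1, …, 64} in uniformly random order; by symmetry P[π(i) > π(j)] = 1/2.
By linearity: E[X] = 2016 · (1/2) = C(64, 2) · (1/2) = 2016/2 = 1008 ≈ 1008.000.

E[X] = 1008 = 1008.000.


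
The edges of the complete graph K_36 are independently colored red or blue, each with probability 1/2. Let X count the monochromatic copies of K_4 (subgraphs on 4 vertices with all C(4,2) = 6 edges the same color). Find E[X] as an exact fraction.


Let X = Σ_S X_S over the C(36, 4) = 58905 subsets S of size 4, where X_S = 1 if the K_4 on S is monochromatic.
For a fixed S, the K_4 on S has C(4, 2) = 6 edges. P[all 6 edges red] = (1/2)^6, and likewise for blue, so P[monochromatic] = 2·(1/2)^6 = 2^{1 − 6} = 1/32.
By linearity: E[X] = C(36, 4) · 2^{1 − 6} = 58905 · 1/32 = 58905/32.
Numerically: E[X] ≈ 1840.781.

E[X] = C(36,4)·2^(1−C(4,2)) = 58905/32 ≈ 1840.781.


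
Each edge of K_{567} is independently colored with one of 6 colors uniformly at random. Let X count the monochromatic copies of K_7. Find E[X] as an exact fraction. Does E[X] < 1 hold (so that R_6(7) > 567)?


E[X] = C(567, 7) · 6^{1 − 21} = 3601671315933933 · 6^{−20} = 3601671315933933/3656158440062976.
As a reduced fraction: E[X] = 44465077974493/45137758519296 ≈ 0.985.
Is E[X] < 1? YES.
Since E[X] < 1, there exists a 6-coloring of K_{567} with no monochromatic K_7; hence R_6(7) > 567.

E[X] = 44465077974493/45137758519296 ≈ 0.985; E[X] < 1, so R_6(7) > 567.


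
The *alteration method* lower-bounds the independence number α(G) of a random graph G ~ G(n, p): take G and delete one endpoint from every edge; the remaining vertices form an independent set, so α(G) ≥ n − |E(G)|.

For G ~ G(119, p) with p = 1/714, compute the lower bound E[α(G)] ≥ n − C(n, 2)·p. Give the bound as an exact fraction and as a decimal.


E[|E(G)|] = C(119, 2)·p = 7021 · (1/714) = 59/6.
E[α(G)] ≥ n − E[|E(G)|] = 119 − 59/6 = 655/6.
Numerically: ≈ 109.1667.
(This is only a lower bound; the true E[α(G)] may be larger.)

E[α(G)] ≥ 655/6 ≈ 109.1667.


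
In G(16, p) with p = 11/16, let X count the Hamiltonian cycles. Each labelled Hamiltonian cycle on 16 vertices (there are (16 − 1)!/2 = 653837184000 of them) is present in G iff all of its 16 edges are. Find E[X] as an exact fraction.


K_16 has (16 − 1)!/2 = 653837184000 labelled Hamiltonian cycles.
For each such Hamiltonian cycle H, let X_H = 1 if all 16 edges of H are present in G. Then P[X_H = 1] = p^{16} = (11/16)^{16} = 45949729863572161/18446744073709551616.
By linearity of expectation: E[X] = Σ_H E[X_H] = 653837184000 · p^{16} = 653837184000 · 45949729863572161/18446744073709551616 = 29339494120662818290072875/18014398509481984.
Numerically: E[X] ≈ 1.63e+09.

E[X] = 653837184000 · (11/16)^{16} = 29339494120662818290072875/18014398509481984 ≈ 1.63e+09.


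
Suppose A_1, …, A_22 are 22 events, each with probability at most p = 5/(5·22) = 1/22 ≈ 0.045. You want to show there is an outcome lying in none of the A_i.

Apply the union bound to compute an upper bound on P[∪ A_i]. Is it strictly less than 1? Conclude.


Union bound: P[∪_{i=1}^{22} A_i] ≤ Σ_i P[A_i] ≤ 22·p = 22·(1/22) = 1.
Numerically: 1 ≈ 1.000.
Is 1 < 1? NO.
Since the bound 1 is ≥ 1, the union bound is uninformative here; it does NOT by itself certify existence.

22·p = 1 ≈ 1.000; existence NOT certified by the union bound.


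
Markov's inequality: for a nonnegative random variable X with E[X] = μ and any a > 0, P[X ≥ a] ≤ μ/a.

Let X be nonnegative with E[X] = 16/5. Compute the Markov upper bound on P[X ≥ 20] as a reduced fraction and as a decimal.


μ = E[X] = 16/5, a = 20.
Markov: P[X ≥ 20] ≤ μ/a = (16/5)/20 = 4/25.
Numerically: ≈ 0.1600.
(Since a = 20 > μ = 3.2000, the bound 4/25 is < 1 and informative.)

P[X ≥ 20] ≤ 4/25 ≈ 0.1600.


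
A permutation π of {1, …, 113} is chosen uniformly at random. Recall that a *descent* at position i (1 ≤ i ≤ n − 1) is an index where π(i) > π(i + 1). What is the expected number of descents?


Write X = Σ X_I over i = 1, …, 112, with X_I the indicator of one descent.
There are 112 indicators.
For each fixed i, the pair (π(i), π(i+1)) is a uniformly random ordered pair of distinct values from {1, …, 113}; by symmetry P[π(i) > π(i+1)] = 1/2.
By linearity: E[X] = 112 · (1/2) = (113 − 1) · (1/2) = 56 ≈ 56.00000.

E[X] = 56 = 56.00000.


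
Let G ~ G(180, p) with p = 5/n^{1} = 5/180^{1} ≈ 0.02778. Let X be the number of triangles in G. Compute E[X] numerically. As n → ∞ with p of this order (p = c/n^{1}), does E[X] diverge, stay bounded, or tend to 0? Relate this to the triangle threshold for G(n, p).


Number of potential triangles: C(180, 3) = 955860.
Each occurs with probability p³ ≈ (0.02778)³ ≈ 2.143347e-05.
By linearity: E[X] = C(180, 3)·p³ ≈ 955860 · 2.143347e-05 ≈ 20.4874.
Here α = 1, so p = 5/n is exactly at the triangle threshold p ~ 1/n. Asymptotically E[X] → c³/6 = 5³/6 = 125/6 ≈ 20.8333, a bounded constant. In this regime the triangle count is asymptotically Poisson(c³/6).

E[X] ≈ 20.4874; in regime p = Θ(1/n^{1}) E[X] stays bounded (at the triangle threshold p ~ 1/n).


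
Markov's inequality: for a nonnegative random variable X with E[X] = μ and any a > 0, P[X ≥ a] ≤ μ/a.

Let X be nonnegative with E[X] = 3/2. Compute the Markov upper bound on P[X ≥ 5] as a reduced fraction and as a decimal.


μ = E[X] = 3/2, a = 5.
Markov: P[X ≥ 5] ≤ μ/a = (3/2)/5 = 3/10.
Numerically: ≈ 0.300.
(Since a = 5 > μ = 1.500, the bound 3/10 is < 1 and informative.)

P[X ≥ 5] ≤ 3/10 ≈ 0.300.


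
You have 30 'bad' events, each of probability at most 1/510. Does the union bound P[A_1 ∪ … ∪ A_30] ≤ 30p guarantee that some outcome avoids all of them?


Union bound: P[∪_{i=1}^{30} A_i] ≤ Σ_i P[A_i] ≤ 30·p = 30·(1/510) = 1/17.
Numerically: 1/17 ≈ 0.0588235.
Is 1/17 < 1? YES.
Since P[∪ A_i] ≤ 1/17 < 1, the complement has P[∩ A_i^c] ≥ 1 − 1/17 = 16/17 > 0, so some outcome avoids every A_i.

30·p = 1/17 ≈ 0.0588235; existence CERTIFIED by the union bound.


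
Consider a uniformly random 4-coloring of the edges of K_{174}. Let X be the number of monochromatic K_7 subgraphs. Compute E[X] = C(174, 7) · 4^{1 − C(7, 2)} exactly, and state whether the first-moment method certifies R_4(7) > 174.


E[X] = C(174, 7) · 4^{1 − 21} = 847879782984 · 4^{−20} = 847879782984/1099511627776.
As a reduced fraction: E[X] = 105984972873/137438953472 ≈ 0.7711.
Is E[X] < 1? YES.
Since E[X] < 1, there exists a 4-coloring of K_{174} with no monochromatic K_7; hence R_4(7) > 174.

E[X] = 105984972873/137438953472 ≈ 0.7711; E[X] < 1, so R_4(7) > 174.


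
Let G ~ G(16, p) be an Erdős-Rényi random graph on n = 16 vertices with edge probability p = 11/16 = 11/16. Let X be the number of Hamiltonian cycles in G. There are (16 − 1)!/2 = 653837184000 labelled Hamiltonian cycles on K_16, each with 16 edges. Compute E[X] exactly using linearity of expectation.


K_16 has (16 − 1)!/2 = 653837184000 labelled Hamiltonian cycles.
For each such Hamiltonian cycle H, let X_H = 1 if all 16 edges of H are present in G. Then P[X_H = 1] = p^{16} = (11/16)^{16} = 45949729863572161/18446744073709551616.
By linearity of expectation: E[X] = Σ_H E[X_H] = 653837184000 · p^{16} = 653837184000 · 45949729863572161/18446744073709551616 = 29339494120662818290072875/18014398509481984.
Numerically: E[X] ≈ 1.629e+09.

E[X] = 653837184000 · (11/16)^{16} = 29339494120662818290072875/18014398509481984 ≈ 1.629e+09.


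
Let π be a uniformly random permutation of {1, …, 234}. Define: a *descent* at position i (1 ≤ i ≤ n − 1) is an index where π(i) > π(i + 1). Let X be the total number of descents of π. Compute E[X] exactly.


Write X = Σ X_I over i = 1, …, 233, with X_I the indicator of one descent.
There are 233 indicators.
For each fixed i, the pair (π(i), π(i+1)) is a uniformly random ordered pair of distinct values from {1, …, 234}; by symmetry P[π(i) > π(i+1)] = 1/2.
By linearity: E[X] = 233 · (1/2) = (234 − 1) · (1/2) = 233/2 ≈ 116.50000.

E[X] = 233/2 = 116.50000.


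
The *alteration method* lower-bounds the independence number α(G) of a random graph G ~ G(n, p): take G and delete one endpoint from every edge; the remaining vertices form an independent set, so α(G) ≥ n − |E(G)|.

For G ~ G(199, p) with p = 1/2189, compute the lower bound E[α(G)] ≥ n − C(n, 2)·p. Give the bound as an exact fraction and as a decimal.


E[|E(G)|] = C(199, 2)·p = 19701 · (1/2189) = 9.
E[α(G)] ≥ n − E[|E(G)|] = 199 − 9 = 190.
Numerically: ≈ 190.000000.
(This is only a lower bound; the true E[α(G)] may be larger.)

E[α(G)] ≥ 190 ≈ 190.000000.


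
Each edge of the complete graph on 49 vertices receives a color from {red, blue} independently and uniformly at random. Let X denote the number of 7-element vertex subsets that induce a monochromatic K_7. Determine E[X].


Let X = Σ_S X_S over the C(49, 7) = 85900584 subsets S of size 7, where X_S = 1 if the K_7 on S is monochromatic.
For a fixed S, the K_7 on S has C(7, 2) = 21 edges. P[all 21 edges red] = (1/2)^21, and likewise for blue, so P[monochromatic] = 2·(1/2)^21 = 2^{1 − 21} = 1/1048576.
By linearity: E[X] = C(49, 7) · 2^{1 − 21} = 85900584 · 1/1048576 = 10737573/131072.
Numerically: E[X] ≈ 81.921.

E[X] = C(49,7)·2^(1−C(7,2)) = 10737573/131072 ≈ 81.921.


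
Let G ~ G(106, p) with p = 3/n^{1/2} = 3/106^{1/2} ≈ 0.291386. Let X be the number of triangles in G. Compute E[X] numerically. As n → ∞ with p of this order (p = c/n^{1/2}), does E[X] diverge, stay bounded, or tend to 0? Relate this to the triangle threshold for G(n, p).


Number of potential triangles: C(106, 3) = 192920.
Each occurs with probability p³ ≈ (0.291386)³ ≈ 2.47403003e-02.
By linearity: E[X] = C(106, 3)·p³ ≈ 192920 · 2.47403003e-02 ≈ 4772.898728.
Since α = 1/2 < 1, p = c/n^{1/2} ≫ 1/n is above the triangle threshold p ~ 1/n. Asymptotically E[X] ~ (c³/6)·n^{3(1−α)} = (3³/6)·n^{1.5} → ∞; triangles are abundant w.h.p.

E[X] ≈ 4772.898728; in regime p = Θ(1/n^{1/2}) E[X] diverges (above the triangle threshold p ~ 1/n).


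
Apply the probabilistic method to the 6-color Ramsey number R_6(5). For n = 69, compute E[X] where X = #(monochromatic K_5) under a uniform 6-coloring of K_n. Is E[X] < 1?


E[X] = C(69, 5) · 6^{1 − 10} = 11238513 · 6^{−9} = 11238513/10077696.
As a reduced fraction: E[X] = 3746171/3359232 ≈ 1.115.
Is E[X] < 1? NO.
Since E[X] ≥ 1, the first-moment bound is inconclusive at n = 69; it does NOT by itself certify R_6(5) > 69.

E[X] = 3746171/3359232 ≈ 1.115; E[X] ≥ 1; first-moment method inconclusive here.


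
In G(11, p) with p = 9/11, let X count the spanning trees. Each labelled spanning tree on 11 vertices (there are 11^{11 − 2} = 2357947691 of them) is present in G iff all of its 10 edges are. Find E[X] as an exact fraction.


K_11 has 11^{11 − 2} = 2357947691 labelled spanning trees.
For each such spanning tree H, let X_H = 1 if all 10 edges of H are present in G. Then P[X_H = 1] = p^{10} = (9/11)^{10} = 3486784401/25937424601.
By linearity: E[X] = Σ_H E[X_H] = 2357947691 · p^{10} = 2357947691 · 3486784401/25937424601 = 3486784401/11.
Numerically: E[X] ≈ 3.1698e+08.

E[X] = 2357947691 · (9/11)^{10} = 3486784401/11 ≈ 3.1698e+08.


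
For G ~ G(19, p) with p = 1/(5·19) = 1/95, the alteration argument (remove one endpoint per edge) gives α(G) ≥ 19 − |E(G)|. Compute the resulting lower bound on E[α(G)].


E[|E(G)|] = C(19, 2)·p = 171 · (1/95) = 9/5.
E[α(G)] ≥ n − E[|E(G)|] = 19 − 9/5 = 86/5.
Numerically: ≈ 17.20000.
(This is only a lower bound; the true E[α(G)] may be larger.)

E[α(G)] ≥ 86/5 ≈ 17.20000.


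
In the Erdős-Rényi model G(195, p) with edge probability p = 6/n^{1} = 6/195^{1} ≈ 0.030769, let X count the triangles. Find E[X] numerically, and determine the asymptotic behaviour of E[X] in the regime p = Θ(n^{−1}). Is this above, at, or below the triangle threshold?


Number of potential triangles: C(195, 3) = 1216865.
Each occurs with probability p³ ≈ (0.030769)³ ≈ 2.9130633e-05.
By linearity: E[X] = C(195, 3)·p³ ≈ 1216865 · 2.9130633e-05 ≈ 35.44805.
Here α = 1, so p = 6/n is exactly at the triangle threshold p ~ 1/n. Asymptotically E[X] → c³/6 = 6³/6 = 36 ≈ 36.00000, a bounded constant. In this regime the triangle count is asymptotically Poisson(c³/6).

E[X] ≈ 35.44805; in regime p = Θ(1/n^{1}) E[X] stays bounded (at the triangle threshold p ~ 1/n).


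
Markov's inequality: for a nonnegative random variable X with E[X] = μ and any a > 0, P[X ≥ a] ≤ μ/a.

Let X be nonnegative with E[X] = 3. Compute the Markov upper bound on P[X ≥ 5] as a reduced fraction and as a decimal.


μ = E[X] = 3, a = 5.
Markov: P[X ≥ 5] ≤ μ/a = (3)/5 = 3/5.
Numerically: ≈ 0.600000.
(Since a = 5 > μ = 3.000000, the bound 3/5 is < 1 and informative.)

P[X ≥ 5] ≤ 3/5 ≈ 0.600000.


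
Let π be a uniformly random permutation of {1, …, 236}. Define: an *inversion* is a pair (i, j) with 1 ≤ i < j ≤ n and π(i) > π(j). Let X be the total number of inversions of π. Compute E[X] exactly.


Write X = Σ X_I over the C(236, 2) = 27730 pairs i < j, with X_I the indicator of one inversion.
There are 27730 indicators.
For each fixed pair i < j, the values π(i) and π(j) are two distinct elements of {1, …, 236} in uniformly random order; by symmetry P[π(i) > π(j)] = 1/2.
By linearity: E[X] = 27730 · (1/2) = C(236, 2) · (1/2) = 27730/2 = 13865 ≈ 13865.000000.

E[X] = 13865 = 13865.000000.


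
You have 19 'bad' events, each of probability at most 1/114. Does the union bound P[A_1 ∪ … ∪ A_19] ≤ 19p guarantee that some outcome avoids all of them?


Union bound: P[∪_{i=1}^{19} A_i] ≤ Σ_i P[A_i] ≤ 19·p = 19·(1/114) = 1/6.
Numerically: 1/6 ≈ 0.166667.
Is 1/6 < 1? YES.
Since P[∪ A_i] ≤ 1/6 < 1, the complement has P[∩ A_i^c] ≥ 1 − 1/6 = 5/6 > 0, so some outcome avoids every A_i.

19·p = 1/6 ≈ 0.166667; existence CERTIFIED by the union bound.


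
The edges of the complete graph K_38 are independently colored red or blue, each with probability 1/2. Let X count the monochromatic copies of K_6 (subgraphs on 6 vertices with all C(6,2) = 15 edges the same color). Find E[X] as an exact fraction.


Let X = Σ_S X_S over the C(38, 6) = 2760681 subsets S of size 6, where X_S = 1 if the K_6 on S is monochromatic.
For a fixed S, the K_6 on S has C(6, 2) = 15 edges. P[all 15 edges red] = (1/2)^15, and likewise for blue, so P[monochromatic] = 2·(1/2)^15 = 2^{1 − 15} = 1/16384.
By linearity of expectation: E[X] = C(38, 6) · 2^{1 − 15} = 2760681 · 1/16384 = 2760681/16384.
Numerically: E[X] ≈ 168.498596.

E[X] = C(38,6)·2^(1−C(6,2)) = 2760681/16384 ≈ 168.498596.


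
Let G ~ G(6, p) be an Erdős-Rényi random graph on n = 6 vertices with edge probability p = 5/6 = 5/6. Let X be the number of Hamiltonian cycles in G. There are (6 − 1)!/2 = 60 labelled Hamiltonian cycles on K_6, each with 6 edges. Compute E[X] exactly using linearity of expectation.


K_6 has (6 − 1)!/2 = 60 labelled Hamiltonian cycles.
For each such Hamiltonian cycle H, let X_H = 1 if all 6 edges of H are present in G. Then P[X_H = 1] = p^{6} = (5/6)^{6} = 15625/46656.
By linearity of expectation: E[X] = Σ_H E[X_H] = 60 · p^{6} = 60 · 15625/46656 = 78125/3888.
Numerically: E[X] ≈ 20.09.

E[X] = 60 · (5/6)^{6} = 78125/3888 ≈ 20.09.


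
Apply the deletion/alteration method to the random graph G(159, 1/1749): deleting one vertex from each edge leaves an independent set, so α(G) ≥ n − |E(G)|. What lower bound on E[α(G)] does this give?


E[|E(G)|] = C(159, 2)·p = 12561 · (1/1749) = 79/11.
E[α(G)] ≥ n − E[|E(G)|] = 159 − 79/11 = 1670/11.
Numerically: ≈ 151.8182.
(This is only a lower bound; the true E[α(G)] may be larger.)

E[α(G)] ≥ 1670/11 ≈ 151.8182.


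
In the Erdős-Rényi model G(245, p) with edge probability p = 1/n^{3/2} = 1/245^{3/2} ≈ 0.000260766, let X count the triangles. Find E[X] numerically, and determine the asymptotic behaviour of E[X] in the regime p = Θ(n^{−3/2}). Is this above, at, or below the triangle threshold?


Number of potential triangles: C(245, 3) = 2421090.
Each occurs with probability p³ ≈ (0.000260766)³ ≈ 1.77317917e-11.
By linearity: E[X] = C(245, 3)·p³ ≈ 2421090 · 1.77317917e-11 ≈ 0.000043.
Since α = 3/2 > 1, p = c/n^{3/2} = o(1/n) is below the triangle threshold p ~ 1/n. Asymptotically E[X] ~ (c³/6)·n^{3(1−α)} = (1³/6)·n^{-1.5} → 0, so by Markov's inequality G has no triangles w.h.p.

E[X] ≈ 0.000043; in regime p = Θ(1/n^{3/2}) E[X] tends to 0 (below the triangle threshold p ~ 1/n).
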